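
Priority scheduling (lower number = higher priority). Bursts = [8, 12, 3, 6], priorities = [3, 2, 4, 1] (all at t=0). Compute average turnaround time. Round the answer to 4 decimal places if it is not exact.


Sort by priority (ascending = highest first):
Order: [(1, 6), (2, 12), (3, 8), (4, 3)]
Completion times:
  Priority 1, burst=6, C=6
  Priority 2, burst=12, C=18
  Priority 3, burst=8, C=26
  Priority 4, burst=3, C=29
Average turnaround = 79/4 = 19.75

19.75


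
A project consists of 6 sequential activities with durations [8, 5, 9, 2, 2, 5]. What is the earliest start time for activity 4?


Activity 4 starts after activities 1 through 3 complete.
Predecessor durations: [8, 5, 9]
ES = 8 + 5 + 9 = 22

22


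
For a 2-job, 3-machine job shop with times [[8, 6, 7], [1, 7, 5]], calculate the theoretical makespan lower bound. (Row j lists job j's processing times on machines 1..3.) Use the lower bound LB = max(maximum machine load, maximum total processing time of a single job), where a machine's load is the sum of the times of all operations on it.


Machine loads:
  Machine 1: 8 + 1 = 9
  Machine 2: 6 + 7 = 13
  Machine 3: 7 + 5 = 12
Max machine load = 13
Job totals:
  Job 1: 21
  Job 2: 13
Max job total = 21
Lower bound = max(13, 21) = 21

21


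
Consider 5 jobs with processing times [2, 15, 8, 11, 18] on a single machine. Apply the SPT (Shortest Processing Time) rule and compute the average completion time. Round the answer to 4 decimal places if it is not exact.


Sort jobs by processing time (SPT order): [2, 8, 11, 15, 18]
Compute completion times sequentially:
  Job 1: processing = 2, completes at 2
  Job 2: processing = 8, completes at 10
  Job 3: processing = 11, completes at 21
  Job 4: processing = 15, completes at 36
  Job 5: processing = 18, completes at 54
Sum of completion times = 123
Average completion time = 123/5 = 24.6

24.6


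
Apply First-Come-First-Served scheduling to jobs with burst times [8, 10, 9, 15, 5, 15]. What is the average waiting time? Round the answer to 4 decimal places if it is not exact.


FCFS order (as given): [8, 10, 9, 15, 5, 15]
Waiting times:
  Job 1: wait = 0
  Job 2: wait = 8
  Job 3: wait = 18
  Job 4: wait = 27
  Job 5: wait = 42
  Job 6: wait = 47
Sum of waiting times = 142
Average waiting time = 142/6 = 23.6667

23.6667


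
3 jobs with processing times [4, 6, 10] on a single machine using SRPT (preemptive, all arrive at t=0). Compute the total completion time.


Since all jobs arrive at t=0, SRPT equals SPT ordering.
SPT order: [4, 6, 10]
Completion times:
  Job 1: p=4, C=4
  Job 2: p=6, C=10
  Job 3: p=10, C=20
Total completion time = 4 + 10 + 20 = 34

34


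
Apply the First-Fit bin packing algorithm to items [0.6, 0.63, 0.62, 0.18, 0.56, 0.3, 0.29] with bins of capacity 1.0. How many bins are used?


Place items sequentially using First-Fit:
  Item 0.6 -> new Bin 1
  Item 0.63 -> new Bin 2
  Item 0.62 -> new Bin 3
  Item 0.18 -> Bin 1 (now 0.78)
  Item 0.56 -> new Bin 4
  Item 0.3 -> Bin 2 (now 0.93)
  Item 0.29 -> Bin 3 (now 0.91)
Total bins used = 4

4


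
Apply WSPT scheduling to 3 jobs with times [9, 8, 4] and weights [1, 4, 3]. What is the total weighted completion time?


Compute p/w ratios and sort ascending (WSPT): [(4, 3), (8, 4), (9, 1)]
Compute weighted completion times:
  Job (p=4,w=3): C=4, w*C=3*4=12
  Job (p=8,w=4): C=12, w*C=4*12=48
  Job (p=9,w=1): C=21, w*C=1*21=21
Total weighted completion time = 81

81


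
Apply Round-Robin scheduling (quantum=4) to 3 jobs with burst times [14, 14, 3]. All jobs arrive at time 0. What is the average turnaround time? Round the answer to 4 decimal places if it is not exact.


Time quantum = 4
Execution trace:
  J1 runs 4 units, time = 4
  J2 runs 4 units, time = 8
  J3 runs 3 units, time = 11
  J1 runs 4 units, time = 15
  J2 runs 4 units, time = 19
  J1 runs 4 units, time = 23
  J2 runs 4 units, time = 27
  J1 runs 2 units, time = 29
  J2 runs 2 units, time = 31
Finish times: [29, 31, 11]
Average turnaround = 71/3 = 23.6667

23.6667


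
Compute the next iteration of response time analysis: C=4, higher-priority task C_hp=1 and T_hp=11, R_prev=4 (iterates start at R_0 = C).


R_next = C + ceil(R_prev / T_hp) * C_hp
ceil(4 / 11) = ceil(0.3636) = 1
Interference = 1 * 1 = 1
R_next = 4 + 1 = 5

5


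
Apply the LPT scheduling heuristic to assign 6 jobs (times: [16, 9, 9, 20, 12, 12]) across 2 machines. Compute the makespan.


Sort jobs in decreasing order (LPT): [20, 16, 12, 12, 9, 9]
Assign each job to the least loaded machine:
  Machine 1: jobs [20, 12, 9], load = 41
  Machine 2: jobs [16, 12, 9], load = 37
Makespan = max load = 41

41


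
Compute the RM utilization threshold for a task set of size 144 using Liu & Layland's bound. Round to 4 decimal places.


Compute 2^(1/144) = 1.0048251257
Subtract 1: 1.0048251257 - 1 = 0.0048251257
Multiply by n: 144 * 0.0048251257 = 0.6948181008
Round to 4 dp: 0.6948

0.6948


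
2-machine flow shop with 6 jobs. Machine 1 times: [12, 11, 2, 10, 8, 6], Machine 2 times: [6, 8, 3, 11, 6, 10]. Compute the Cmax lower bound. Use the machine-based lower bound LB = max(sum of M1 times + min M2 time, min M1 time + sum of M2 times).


LB1 = sum(M1 times) + min(M2 times) = 49 + 3 = 52
LB2 = min(M1 times) + sum(M2 times) = 2 + 44 = 46
Lower bound = max(LB1, LB2) = max(52, 46) = 52

52


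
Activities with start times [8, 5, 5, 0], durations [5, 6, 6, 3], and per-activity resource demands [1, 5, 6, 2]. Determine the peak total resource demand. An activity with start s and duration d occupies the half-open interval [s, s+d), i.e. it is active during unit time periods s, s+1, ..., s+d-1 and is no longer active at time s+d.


Each activity i is active on [start_i, start_i + duration_i).
Compute total resource usage per time slot:
  t=0: active resources = [2], total = 2
  t=1: active resources = [2], total = 2
  t=2: active resources = [2], total = 2
  t=3: active resources = [], total = 0
  t=4: active resources = [], total = 0
  t=5: active resources = [5, 6], total = 11
  t=6: active resources = [5, 6], total = 11
  t=7: active resources = [5, 6], total = 11
  t=8: active resources = [1, 5, 6], total = 12
  t=9: active resources = [1, 5, 6], total = 12
  t=10: active resources = [1, 5, 6], total = 12
  t=11: active resources = [1], total = 1
  t=12: active resources = [1], total = 1
Peak resource demand = 12

12


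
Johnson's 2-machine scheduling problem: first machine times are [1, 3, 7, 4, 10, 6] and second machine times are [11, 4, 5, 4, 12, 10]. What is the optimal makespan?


Apply Johnson's rule:
  Group 1 (a <= b): [(1, 1, 11), (2, 3, 4), (4, 4, 4), (6, 6, 10), (5, 10, 12)]
  Group 2 (a > b): [(3, 7, 5)]
Optimal job order: [1, 2, 4, 6, 5, 3]
Schedule:
  Job 1: M1 done at 1, M2 done at 12
  Job 2: M1 done at 4, M2 done at 16
  Job 4: M1 done at 8, M2 done at 20
  Job 6: M1 done at 14, M2 done at 30
  Job 5: M1 done at 24, M2 done at 42
  Job 3: M1 done at 31, M2 done at 47
Makespan = 47

47


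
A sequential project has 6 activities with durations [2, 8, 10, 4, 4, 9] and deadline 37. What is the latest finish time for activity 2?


LF(activity 2) = deadline - sum of successor durations
Successors: activities 3 through 6 with durations [10, 4, 4, 9]
Sum of successor durations = 27
LF = 37 - 27 = 10

10


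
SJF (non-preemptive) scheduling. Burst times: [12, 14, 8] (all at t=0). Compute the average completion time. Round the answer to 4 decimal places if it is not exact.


SJF order (ascending): [8, 12, 14]
Completion times:
  Job 1: burst=8, C=8
  Job 2: burst=12, C=20
  Job 3: burst=14, C=34
Average completion = 62/3 = 20.6667

20.6667


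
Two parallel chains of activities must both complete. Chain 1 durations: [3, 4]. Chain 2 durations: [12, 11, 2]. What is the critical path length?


Path A total = 3 + 4 = 7
Path B total = 12 + 11 + 2 = 25
Critical path = longest path = max(7, 25) = 25

25


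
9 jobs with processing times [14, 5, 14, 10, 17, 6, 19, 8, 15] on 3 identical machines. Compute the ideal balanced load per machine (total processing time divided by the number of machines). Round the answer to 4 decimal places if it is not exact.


Total processing time = 14 + 5 + 14 + 10 + 17 + 6 + 19 + 8 + 15 = 108
Number of machines = 3
Ideal balanced load = 108 / 3 = 36.0

36.0


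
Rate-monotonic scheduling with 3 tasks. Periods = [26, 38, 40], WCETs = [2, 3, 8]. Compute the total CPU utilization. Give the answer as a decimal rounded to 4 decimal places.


Compute individual utilizations (exact fractions):
  Task 1: C/T = 2/26 = 1/13 (approx. 0.0769)
  Task 2: C/T = 3/38 (approx. 0.0789)
  Task 3: C/T = 8/40 = 1/5 (approx. 0.2)
Total utilization U = 1/13 + 3/38 + 1/5 = 879/2470
Rounded to 4 decimal places: U = 0.3559
RM (Liu & Layland) bound for 3 tasks = 0.779763; compare with U = 879/2470 (approx. 0.355870)
U <= bound, so schedulable by RM sufficient condition.

0.3559


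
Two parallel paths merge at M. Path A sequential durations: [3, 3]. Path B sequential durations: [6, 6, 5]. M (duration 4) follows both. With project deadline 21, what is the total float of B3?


Forward pass: ES(B3) = sum of predecessors on chain B = 12
EF = ES + duration = 12 + 5 = 17
Backward pass: LF(M) = deadline = 21; LS(M) = 21 - 4 = 17
LF(B3) = LS(M) - sum(successors on chain B) = 17 - 0 = 17
LS = LF - duration = 17 - 5 = 12
Total float = LS - ES = 12 - 12 = 0

0


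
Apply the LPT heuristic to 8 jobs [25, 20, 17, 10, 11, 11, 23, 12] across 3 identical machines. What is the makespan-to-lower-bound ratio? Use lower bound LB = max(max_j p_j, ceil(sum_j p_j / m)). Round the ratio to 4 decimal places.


LPT order: [25, 23, 20, 17, 12, 11, 11, 10]
Machine loads after assignment: [46, 46, 37]
LPT makespan = 46
Lower bound = max(max_job, ceil(total/3)) = max(25, 43) = 43
Ratio = 46 / 43 = 1.0698

1.0698


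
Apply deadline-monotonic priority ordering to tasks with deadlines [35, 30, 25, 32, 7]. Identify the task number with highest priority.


Sort tasks by relative deadline (ascending):
  Task 5: deadline = 7
  Task 3: deadline = 25
  Task 2: deadline = 30
  Task 4: deadline = 32
  Task 1: deadline = 35
Priority order (highest first): [5, 3, 2, 4, 1]
Highest priority task = 5

5


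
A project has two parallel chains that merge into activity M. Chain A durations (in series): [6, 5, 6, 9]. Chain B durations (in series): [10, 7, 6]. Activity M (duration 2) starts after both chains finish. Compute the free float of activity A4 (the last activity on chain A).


ES(A4) = sum of predecessors on chain A = 17
EF(A4) = ES + duration = 17 + 9 = 26
Successor of A4 is M. ES(M) = max(sum(A), sum(B)) = max(26, 23) = 26
Free float = ES(successor) - EF(current) = 26 - 26 = 0

0


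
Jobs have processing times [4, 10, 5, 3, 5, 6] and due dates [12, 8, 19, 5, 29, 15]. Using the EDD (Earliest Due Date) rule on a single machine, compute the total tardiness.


Sort by due date (EDD order): [(3, 5), (10, 8), (4, 12), (6, 15), (5, 19), (5, 29)]
Compute completion times and tardiness:
  Job 1: p=3, d=5, C=3, tardiness=max(0,3-5)=0
  Job 2: p=10, d=8, C=13, tardiness=max(0,13-8)=5
  Job 3: p=4, d=12, C=17, tardiness=max(0,17-12)=5
  Job 4: p=6, d=15, C=23, tardiness=max(0,23-15)=8
  Job 5: p=5, d=19, C=28, tardiness=max(0,28-19)=9
  Job 6: p=5, d=29, C=33, tardiness=max(0,33-29)=4
Total tardiness = 31

31


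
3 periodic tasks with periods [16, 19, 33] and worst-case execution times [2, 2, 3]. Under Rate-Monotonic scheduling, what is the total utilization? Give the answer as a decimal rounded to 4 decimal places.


Compute individual utilizations (exact fractions):
  Task 1: C/T = 2/16 = 1/8 (approx. 0.125)
  Task 2: C/T = 2/19 (approx. 0.1053)
  Task 3: C/T = 3/33 = 1/11 (approx. 0.0909)
Total utilization U = 1/8 + 2/19 + 1/11 = 537/1672
Rounded to 4 decimal places: U = 0.3212
RM (Liu & Layland) bound for 3 tasks = 0.779763; compare with U = 537/1672 (approx. 0.321172)
U <= bound, so schedulable by RM sufficient condition.

0.3212


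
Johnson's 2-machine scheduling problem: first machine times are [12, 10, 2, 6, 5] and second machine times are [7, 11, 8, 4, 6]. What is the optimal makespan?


Apply Johnson's rule:
  Group 1 (a <= b): [(3, 2, 8), (5, 5, 6), (2, 10, 11)]
  Group 2 (a > b): [(1, 12, 7), (4, 6, 4)]
Optimal job order: [3, 5, 2, 1, 4]
Schedule:
  Job 3: M1 done at 2, M2 done at 10
  Job 5: M1 done at 7, M2 done at 16
  Job 2: M1 done at 17, M2 done at 28
  Job 1: M1 done at 29, M2 done at 36
  Job 4: M1 done at 35, M2 done at 40
Makespan = 40

40


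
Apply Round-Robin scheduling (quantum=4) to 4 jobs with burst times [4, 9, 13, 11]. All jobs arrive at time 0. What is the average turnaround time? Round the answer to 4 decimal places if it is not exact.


Time quantum = 4
Execution trace:
  J1 runs 4 units, time = 4
  J2 runs 4 units, time = 8
  J3 runs 4 units, time = 12
  J4 runs 4 units, time = 16
  J2 runs 4 units, time = 20
  J3 runs 4 units, time = 24
  J4 runs 4 units, time = 28
  J2 runs 1 units, time = 29
  J3 runs 4 units, time = 33
  J4 runs 3 units, time = 36
  J3 runs 1 units, time = 37
Finish times: [4, 29, 37, 36]
Average turnaround = 106/4 = 26.5

26.5


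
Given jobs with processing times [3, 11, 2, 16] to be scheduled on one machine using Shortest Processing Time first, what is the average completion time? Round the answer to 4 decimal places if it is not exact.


Sort jobs by processing time (SPT order): [2, 3, 11, 16]
Compute completion times sequentially:
  Job 1: processing = 2, completes at 2
  Job 2: processing = 3, completes at 5
  Job 3: processing = 11, completes at 16
  Job 4: processing = 16, completes at 32
Sum of completion times = 55
Average completion time = 55/4 = 13.75

13.75


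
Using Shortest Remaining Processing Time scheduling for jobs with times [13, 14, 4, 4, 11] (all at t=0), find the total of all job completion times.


Since all jobs arrive at t=0, SRPT equals SPT ordering.
SPT order: [4, 4, 11, 13, 14]
Completion times:
  Job 1: p=4, C=4
  Job 2: p=4, C=8
  Job 3: p=11, C=19
  Job 4: p=13, C=32
  Job 5: p=14, C=46
Total completion time = 4 + 8 + 19 + 32 + 46 = 109

109


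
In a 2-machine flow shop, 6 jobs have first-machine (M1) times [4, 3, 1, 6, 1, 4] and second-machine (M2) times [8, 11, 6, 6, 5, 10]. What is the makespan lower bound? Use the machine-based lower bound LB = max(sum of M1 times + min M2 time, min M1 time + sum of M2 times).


LB1 = sum(M1 times) + min(M2 times) = 19 + 5 = 24
LB2 = min(M1 times) + sum(M2 times) = 1 + 46 = 47
Lower bound = max(LB1, LB2) = max(24, 47) = 47

47


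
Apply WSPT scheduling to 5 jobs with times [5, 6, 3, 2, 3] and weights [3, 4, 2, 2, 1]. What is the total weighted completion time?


Compute p/w ratios and sort ascending (WSPT): [(2, 2), (6, 4), (3, 2), (5, 3), (3, 1)]
Compute weighted completion times:
  Job (p=2,w=2): C=2, w*C=2*2=4
  Job (p=6,w=4): C=8, w*C=4*8=32
  Job (p=3,w=2): C=11, w*C=2*11=22
  Job (p=5,w=3): C=16, w*C=3*16=48
  Job (p=3,w=1): C=19, w*C=1*19=19
Total weighted completion time = 125

125


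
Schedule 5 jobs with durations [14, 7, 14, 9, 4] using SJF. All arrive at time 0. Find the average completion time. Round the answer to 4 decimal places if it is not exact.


SJF order (ascending): [4, 7, 9, 14, 14]
Completion times:
  Job 1: burst=4, C=4
  Job 2: burst=7, C=11
  Job 3: burst=9, C=20
  Job 4: burst=14, C=34
  Job 5: burst=14, C=48
Average completion = 117/5 = 23.4

23.4


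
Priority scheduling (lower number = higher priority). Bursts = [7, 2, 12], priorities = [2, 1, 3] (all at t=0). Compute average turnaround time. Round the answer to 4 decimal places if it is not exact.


Sort by priority (ascending = highest first):
Order: [(1, 2), (2, 7), (3, 12)]
Completion times:
  Priority 1, burst=2, C=2
  Priority 2, burst=7, C=9
  Priority 3, burst=12, C=21
Average turnaround = 32/3 = 10.6667

10.6667


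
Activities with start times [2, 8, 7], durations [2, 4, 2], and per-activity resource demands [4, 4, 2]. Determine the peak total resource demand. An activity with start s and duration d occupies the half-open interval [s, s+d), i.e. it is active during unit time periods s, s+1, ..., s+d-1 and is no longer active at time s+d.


Each activity i is active on [start_i, start_i + duration_i).
Compute total resource usage per time slot:
  t=0: active resources = [], total = 0
  t=1: active resources = [], total = 0
  t=2: active resources = [4], total = 4
  t=3: active resources = [4], total = 4
  t=4: active resources = [], total = 0
  t=5: active resources = [], total = 0
  t=6: active resources = [], total = 0
  t=7: active resources = [2], total = 2
  t=8: active resources = [4, 2], total = 6
  t=9: active resources = [4], total = 4
  t=10: active resources = [4], total = 4
  t=11: active resources = [4], total = 4
Peak resource demand = 6

6


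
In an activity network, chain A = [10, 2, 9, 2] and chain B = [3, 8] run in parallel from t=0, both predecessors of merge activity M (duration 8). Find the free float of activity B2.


ES(B2) = sum of predecessors on chain B = 3
EF(B2) = ES + duration = 3 + 8 = 11
Successor of B2 is M. ES(M) = max(sum(A), sum(B)) = max(23, 11) = 23
Free float = ES(successor) - EF(current) = 23 - 11 = 12

12


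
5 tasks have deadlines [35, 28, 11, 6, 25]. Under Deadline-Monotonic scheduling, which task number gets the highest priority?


Sort tasks by relative deadline (ascending):
  Task 4: deadline = 6
  Task 3: deadline = 11
  Task 5: deadline = 25
  Task 2: deadline = 28
  Task 1: deadline = 35
Priority order (highest first): [4, 3, 5, 2, 1]
Highest priority task = 4

4


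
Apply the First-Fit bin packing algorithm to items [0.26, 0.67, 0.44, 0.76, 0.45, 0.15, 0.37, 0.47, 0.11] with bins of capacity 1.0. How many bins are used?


Place items sequentially using First-Fit:
  Item 0.26 -> new Bin 1
  Item 0.67 -> Bin 1 (now 0.93)
  Item 0.44 -> new Bin 2
  Item 0.76 -> new Bin 3
  Item 0.45 -> Bin 2 (now 0.89)
  Item 0.15 -> Bin 3 (now 0.91)
  Item 0.37 -> new Bin 4
  Item 0.47 -> Bin 4 (now 0.84)
  Item 0.11 -> Bin 2 (now 1.0)
Total bins used = 4

4


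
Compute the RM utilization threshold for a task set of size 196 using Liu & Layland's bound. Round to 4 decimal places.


Compute 2^(1/196) = 1.0035427259
Subtract 1: 1.0035427259 - 1 = 0.0035427259
Multiply by n: 196 * 0.0035427259 = 0.6943742764
Round to 4 dp: 0.6944

0.6944


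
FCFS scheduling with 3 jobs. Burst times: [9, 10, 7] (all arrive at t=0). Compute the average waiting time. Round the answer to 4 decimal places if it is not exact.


FCFS order (as given): [9, 10, 7]
Waiting times:
  Job 1: wait = 0
  Job 2: wait = 9
  Job 3: wait = 19
Sum of waiting times = 28
Average waiting time = 28/3 = 9.3333

9.3333


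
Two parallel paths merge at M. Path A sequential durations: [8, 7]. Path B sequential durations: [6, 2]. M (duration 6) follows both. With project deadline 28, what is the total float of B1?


Forward pass: ES(B1) = sum of predecessors on chain B = 0
EF = ES + duration = 0 + 6 = 6
Backward pass: LF(M) = deadline = 28; LS(M) = 28 - 6 = 22
LF(B1) = LS(M) - sum(successors on chain B) = 22 - 2 = 20
LS = LF - duration = 20 - 6 = 14
Total float = LS - ES = 14 - 0 = 14

14


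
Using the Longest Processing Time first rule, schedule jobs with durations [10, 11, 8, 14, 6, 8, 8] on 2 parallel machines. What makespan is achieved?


Sort jobs in decreasing order (LPT): [14, 11, 10, 8, 8, 8, 6]
Assign each job to the least loaded machine:
  Machine 1: jobs [14, 8, 8], load = 30
  Machine 2: jobs [11, 10, 8, 6], load = 35
Makespan = max load = 35

35


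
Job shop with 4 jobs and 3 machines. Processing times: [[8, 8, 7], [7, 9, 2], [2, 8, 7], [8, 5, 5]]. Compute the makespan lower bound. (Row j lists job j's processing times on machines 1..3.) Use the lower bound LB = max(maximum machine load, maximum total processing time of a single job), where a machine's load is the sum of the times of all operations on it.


Machine loads:
  Machine 1: 8 + 7 + 2 + 8 = 25
  Machine 2: 8 + 9 + 8 + 5 = 30
  Machine 3: 7 + 2 + 7 + 5 = 21
Max machine load = 30
Job totals:
  Job 1: 23
  Job 2: 18
  Job 3: 17
  Job 4: 18
Max job total = 23
Lower bound = max(30, 23) = 30

30


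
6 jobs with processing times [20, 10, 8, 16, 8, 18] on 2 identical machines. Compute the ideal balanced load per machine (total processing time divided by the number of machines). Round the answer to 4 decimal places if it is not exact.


Total processing time = 20 + 10 + 8 + 16 + 8 + 18 = 80
Number of machines = 2
Ideal balanced load = 80 / 2 = 40.0

40.0


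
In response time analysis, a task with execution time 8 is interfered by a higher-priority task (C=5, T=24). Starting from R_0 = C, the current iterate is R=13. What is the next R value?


R_next = C + ceil(R_prev / T_hp) * C_hp
ceil(13 / 24) = ceil(0.5417) = 1
Interference = 1 * 5 = 5
R_next = 8 + 5 = 13
R_next = R_prev, so the iteration has converged (response time = 13).

13


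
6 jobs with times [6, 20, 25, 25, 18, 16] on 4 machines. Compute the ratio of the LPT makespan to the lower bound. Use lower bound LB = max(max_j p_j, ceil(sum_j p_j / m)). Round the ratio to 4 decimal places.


LPT order: [25, 25, 20, 18, 16, 6]
Machine loads after assignment: [25, 25, 26, 34]
LPT makespan = 34
Lower bound = max(max_job, ceil(total/4)) = max(25, 28) = 28
Ratio = 34 / 28 = 1.2143

1.2143


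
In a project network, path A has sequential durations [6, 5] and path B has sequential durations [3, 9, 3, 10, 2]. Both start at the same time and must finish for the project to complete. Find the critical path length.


Path A total = 6 + 5 = 11
Path B total = 3 + 9 + 3 + 10 + 2 = 27
Critical path = longest path = max(11, 27) = 27

27


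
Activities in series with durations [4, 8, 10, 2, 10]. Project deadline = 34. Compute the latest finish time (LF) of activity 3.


LF(activity 3) = deadline - sum of successor durations
Successors: activities 4 through 5 with durations [2, 10]
Sum of successor durations = 12
LF = 34 - 12 = 22

22


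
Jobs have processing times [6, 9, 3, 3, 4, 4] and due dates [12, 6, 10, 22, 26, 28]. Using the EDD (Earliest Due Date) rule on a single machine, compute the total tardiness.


Sort by due date (EDD order): [(9, 6), (3, 10), (6, 12), (3, 22), (4, 26), (4, 28)]
Compute completion times and tardiness:
  Job 1: p=9, d=6, C=9, tardiness=max(0,9-6)=3
  Job 2: p=3, d=10, C=12, tardiness=max(0,12-10)=2
  Job 3: p=6, d=12, C=18, tardiness=max(0,18-12)=6
  Job 4: p=3, d=22, C=21, tardiness=max(0,21-22)=0
  Job 5: p=4, d=26, C=25, tardiness=max(0,25-26)=0
  Job 6: p=4, d=28, C=29, tardiness=max(0,29-28)=1
Total tardiness = 12

12


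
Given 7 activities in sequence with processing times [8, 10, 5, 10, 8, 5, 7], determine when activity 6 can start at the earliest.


Activity 6 starts after activities 1 through 5 complete.
Predecessor durations: [8, 10, 5, 10, 8]
ES = 8 + 10 + 5 + 10 + 8 = 41

41


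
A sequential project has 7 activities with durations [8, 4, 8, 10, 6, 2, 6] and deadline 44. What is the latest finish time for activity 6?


LF(activity 6) = deadline - sum of successor durations
Successors: activities 7 through 7 with durations [6]
Sum of successor durations = 6
LF = 44 - 6 = 38

38


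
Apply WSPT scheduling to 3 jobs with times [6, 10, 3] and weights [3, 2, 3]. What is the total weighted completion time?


Compute p/w ratios and sort ascending (WSPT): [(3, 3), (6, 3), (10, 2)]
Compute weighted completion times:
  Job (p=3,w=3): C=3, w*C=3*3=9
  Job (p=6,w=3): C=9, w*C=3*9=27
  Job (p=10,w=2): C=19, w*C=2*19=38
Total weighted completion time = 74

74


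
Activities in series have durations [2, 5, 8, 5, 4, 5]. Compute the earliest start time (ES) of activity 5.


Activity 5 starts after activities 1 through 4 complete.
Predecessor durations: [2, 5, 8, 5]
ES = 2 + 5 + 8 + 5 = 20

20


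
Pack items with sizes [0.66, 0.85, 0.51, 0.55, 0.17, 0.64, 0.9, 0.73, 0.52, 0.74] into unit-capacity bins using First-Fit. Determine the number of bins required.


Place items sequentially using First-Fit:
  Item 0.66 -> new Bin 1
  Item 0.85 -> new Bin 2
  Item 0.51 -> new Bin 3
  Item 0.55 -> new Bin 4
  Item 0.17 -> Bin 1 (now 0.83)
  Item 0.64 -> new Bin 5
  Item 0.9 -> new Bin 6
  Item 0.73 -> new Bin 7
  Item 0.52 -> new Bin 8
  Item 0.74 -> new Bin 9
Total bins used = 9

9


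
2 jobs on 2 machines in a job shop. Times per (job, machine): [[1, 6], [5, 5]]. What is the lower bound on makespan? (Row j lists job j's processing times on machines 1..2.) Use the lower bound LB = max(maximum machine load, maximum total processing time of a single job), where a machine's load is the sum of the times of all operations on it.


Machine loads:
  Machine 1: 1 + 5 = 6
  Machine 2: 6 + 5 = 11
Max machine load = 11
Job totals:
  Job 1: 7
  Job 2: 10
Max job total = 10
Lower bound = max(11, 10) = 11

11


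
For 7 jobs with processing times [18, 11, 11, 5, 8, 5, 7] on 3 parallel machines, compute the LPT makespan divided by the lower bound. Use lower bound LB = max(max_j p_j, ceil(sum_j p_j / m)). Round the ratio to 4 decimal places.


LPT order: [18, 11, 11, 8, 7, 5, 5]
Machine loads after assignment: [23, 19, 23]
LPT makespan = 23
Lower bound = max(max_job, ceil(total/3)) = max(18, 22) = 22
Ratio = 23 / 22 = 1.0455

1.0455


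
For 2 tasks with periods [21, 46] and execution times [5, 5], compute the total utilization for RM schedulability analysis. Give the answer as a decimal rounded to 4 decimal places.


Compute individual utilizations (exact fractions):
  Task 1: C/T = 5/21 (approx. 0.2381)
  Task 2: C/T = 5/46 (approx. 0.1087)
Total utilization U = 5/21 + 5/46 = 335/966
Rounded to 4 decimal places: U = 0.3468
RM (Liu & Layland) bound for 2 tasks = 0.828427; compare with U = 335/966 (approx. 0.346791)
U <= bound, so schedulable by RM sufficient condition.

0.3468


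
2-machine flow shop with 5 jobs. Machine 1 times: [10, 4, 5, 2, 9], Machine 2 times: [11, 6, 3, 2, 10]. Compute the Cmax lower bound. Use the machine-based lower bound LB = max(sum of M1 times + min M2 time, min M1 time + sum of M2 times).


LB1 = sum(M1 times) + min(M2 times) = 30 + 2 = 32
LB2 = min(M1 times) + sum(M2 times) = 2 + 32 = 34
Lower bound = max(LB1, LB2) = max(32, 34) = 34

34


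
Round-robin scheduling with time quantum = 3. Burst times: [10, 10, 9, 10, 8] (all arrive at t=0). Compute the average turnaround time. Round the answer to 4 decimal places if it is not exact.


Time quantum = 3
Execution trace:
  J1 runs 3 units, time = 3
  J2 runs 3 units, time = 6
  J3 runs 3 units, time = 9
  J4 runs 3 units, time = 12
  J5 runs 3 units, time = 15
  J1 runs 3 units, time = 18
  J2 runs 3 units, time = 21
  J3 runs 3 units, time = 24
  J4 runs 3 units, time = 27
  J5 runs 3 units, time = 30
  J1 runs 3 units, time = 33
  J2 runs 3 units, time = 36
  J3 runs 3 units, time = 39
  J4 runs 3 units, time = 42
  J5 runs 2 units, time = 44
  J1 runs 1 units, time = 45
  J2 runs 1 units, time = 46
  J4 runs 1 units, time = 47
Finish times: [45, 46, 39, 47, 44]
Average turnaround = 221/5 = 44.2

44.2


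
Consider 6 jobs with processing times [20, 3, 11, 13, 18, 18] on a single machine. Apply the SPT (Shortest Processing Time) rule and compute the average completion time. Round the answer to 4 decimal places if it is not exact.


Sort jobs by processing time (SPT order): [3, 11, 13, 18, 18, 20]
Compute completion times sequentially:
  Job 1: processing = 3, completes at 3
  Job 2: processing = 11, completes at 14
  Job 3: processing = 13, completes at 27
  Job 4: processing = 18, completes at 45
  Job 5: processing = 18, completes at 63
  Job 6: processing = 20, completes at 83
Sum of completion times = 235
Average completion time = 235/6 = 39.1667

39.1667


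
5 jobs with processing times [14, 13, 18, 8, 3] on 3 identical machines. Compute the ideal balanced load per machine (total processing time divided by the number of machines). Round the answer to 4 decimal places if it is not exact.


Total processing time = 14 + 13 + 18 + 8 + 3 = 56
Number of machines = 3
Ideal balanced load = 56 / 3 = 18.6667

18.6667


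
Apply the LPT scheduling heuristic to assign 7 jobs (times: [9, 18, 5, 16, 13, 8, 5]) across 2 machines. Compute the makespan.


Sort jobs in decreasing order (LPT): [18, 16, 13, 9, 8, 5, 5]
Assign each job to the least loaded machine:
  Machine 1: jobs [18, 9, 8], load = 35
  Machine 2: jobs [16, 13, 5, 5], load = 39
Makespan = max load = 39

39


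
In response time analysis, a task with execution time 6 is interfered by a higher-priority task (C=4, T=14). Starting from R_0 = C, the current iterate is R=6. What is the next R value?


R_next = C + ceil(R_prev / T_hp) * C_hp
ceil(6 / 14) = ceil(0.4286) = 1
Interference = 1 * 4 = 4
R_next = 6 + 4 = 10

10


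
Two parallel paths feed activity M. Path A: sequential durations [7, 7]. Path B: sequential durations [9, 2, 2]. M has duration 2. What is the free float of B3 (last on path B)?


ES(B3) = sum of predecessors on chain B = 11
EF(B3) = ES + duration = 11 + 2 = 13
Successor of B3 is M. ES(M) = max(sum(A), sum(B)) = max(14, 13) = 14
Free float = ES(successor) - EF(current) = 14 - 13 = 1

1


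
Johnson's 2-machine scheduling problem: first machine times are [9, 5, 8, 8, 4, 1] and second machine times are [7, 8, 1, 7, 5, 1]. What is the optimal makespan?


Apply Johnson's rule:
  Group 1 (a <= b): [(6, 1, 1), (5, 4, 5), (2, 5, 8)]
  Group 2 (a > b): [(1, 9, 7), (4, 8, 7), (3, 8, 1)]
Optimal job order: [6, 5, 2, 1, 4, 3]
Schedule:
  Job 6: M1 done at 1, M2 done at 2
  Job 5: M1 done at 5, M2 done at 10
  Job 2: M1 done at 10, M2 done at 18
  Job 1: M1 done at 19, M2 done at 26
  Job 4: M1 done at 27, M2 done at 34
  Job 3: M1 done at 35, M2 done at 36
Makespan = 36

36


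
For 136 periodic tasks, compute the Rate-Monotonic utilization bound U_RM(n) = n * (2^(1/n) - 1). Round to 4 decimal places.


Compute 2^(1/136) = 1.0051096806
Subtract 1: 1.0051096806 - 1 = 0.0051096806
Multiply by n: 136 * 0.0051096806 = 0.6949165616
Round to 4 dp: 0.6949

0.6949


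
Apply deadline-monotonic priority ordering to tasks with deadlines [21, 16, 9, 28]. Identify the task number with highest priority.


Sort tasks by relative deadline (ascending):
  Task 3: deadline = 9
  Task 2: deadline = 16
  Task 1: deadline = 21
  Task 4: deadline = 28
Priority order (highest first): [3, 2, 1, 4]
Highest priority task = 3

3


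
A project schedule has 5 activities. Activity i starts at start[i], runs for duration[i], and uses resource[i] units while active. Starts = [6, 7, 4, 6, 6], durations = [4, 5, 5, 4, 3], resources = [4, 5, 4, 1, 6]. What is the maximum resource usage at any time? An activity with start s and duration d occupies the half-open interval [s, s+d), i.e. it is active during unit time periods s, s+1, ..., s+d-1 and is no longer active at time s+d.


Each activity i is active on [start_i, start_i + duration_i).
Compute total resource usage per time slot:
  t=0: active resources = [], total = 0
  t=1: active resources = [], total = 0
  t=2: active resources = [], total = 0
  t=3: active resources = [], total = 0
  t=4: active resources = [4], total = 4
  t=5: active resources = [4], total = 4
  t=6: active resources = [4, 4, 1, 6], total = 15
  t=7: active resources = [4, 5, 4, 1, 6], total = 20
  t=8: active resources = [4, 5, 4, 1, 6], total = 20
  t=9: active resources = [4, 5, 1], total = 10
  t=10: active resources = [5], total = 5
  t=11: active resources = [5], total = 5
Peak resource demand = 20

20


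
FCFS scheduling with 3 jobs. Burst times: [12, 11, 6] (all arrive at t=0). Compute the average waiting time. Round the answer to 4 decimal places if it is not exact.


FCFS order (as given): [12, 11, 6]
Waiting times:
  Job 1: wait = 0
  Job 2: wait = 12
  Job 3: wait = 23
Sum of waiting times = 35
Average waiting time = 35/3 = 11.6667

11.6667


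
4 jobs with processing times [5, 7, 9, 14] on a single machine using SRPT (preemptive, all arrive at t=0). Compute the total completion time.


Since all jobs arrive at t=0, SRPT equals SPT ordering.
SPT order: [5, 7, 9, 14]
Completion times:
  Job 1: p=5, C=5
  Job 2: p=7, C=12
  Job 3: p=9, C=21
  Job 4: p=14, C=35
Total completion time = 5 + 12 + 21 + 35 = 73

73


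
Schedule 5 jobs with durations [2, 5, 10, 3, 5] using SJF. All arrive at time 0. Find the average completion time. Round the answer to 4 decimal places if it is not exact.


SJF order (ascending): [2, 3, 5, 5, 10]
Completion times:
  Job 1: burst=2, C=2
  Job 2: burst=3, C=5
  Job 3: burst=5, C=10
  Job 4: burst=5, C=15
  Job 5: burst=10, C=25
Average completion = 57/5 = 11.4

11.4


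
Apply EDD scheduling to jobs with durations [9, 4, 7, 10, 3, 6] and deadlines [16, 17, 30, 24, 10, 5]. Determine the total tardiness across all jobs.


Sort by due date (EDD order): [(6, 5), (3, 10), (9, 16), (4, 17), (10, 24), (7, 30)]
Compute completion times and tardiness:
  Job 1: p=6, d=5, C=6, tardiness=max(0,6-5)=1
  Job 2: p=3, d=10, C=9, tardiness=max(0,9-10)=0
  Job 3: p=9, d=16, C=18, tardiness=max(0,18-16)=2
  Job 4: p=4, d=17, C=22, tardiness=max(0,22-17)=5
  Job 5: p=10, d=24, C=32, tardiness=max(0,32-24)=8
  Job 6: p=7, d=30, C=39, tardiness=max(0,39-30)=9
Total tardiness = 25

25


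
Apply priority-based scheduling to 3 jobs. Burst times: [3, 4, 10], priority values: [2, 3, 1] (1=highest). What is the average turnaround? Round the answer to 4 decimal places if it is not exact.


Sort by priority (ascending = highest first):
Order: [(1, 10), (2, 3), (3, 4)]
Completion times:
  Priority 1, burst=10, C=10
  Priority 2, burst=3, C=13
  Priority 3, burst=4, C=17
Average turnaround = 40/3 = 13.3333

13.3333


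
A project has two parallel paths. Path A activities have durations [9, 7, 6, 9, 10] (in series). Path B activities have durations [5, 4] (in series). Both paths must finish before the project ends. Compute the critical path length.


Path A total = 9 + 7 + 6 + 9 + 10 = 41
Path B total = 5 + 4 = 9
Critical path = longest path = max(41, 9) = 41

41


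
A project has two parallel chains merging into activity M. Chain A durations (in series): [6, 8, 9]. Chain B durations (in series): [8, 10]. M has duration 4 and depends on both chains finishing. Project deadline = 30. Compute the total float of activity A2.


Forward pass: ES(A2) = sum of predecessors on chain A = 6
EF = ES + duration = 6 + 8 = 14
Backward pass: LF(M) = deadline = 30; LS(M) = 30 - 4 = 26
LF(A2) = LS(M) - sum(successors on chain A) = 26 - 9 = 17
LS = LF - duration = 17 - 8 = 9
Total float = LS - ES = 9 - 6 = 3

3


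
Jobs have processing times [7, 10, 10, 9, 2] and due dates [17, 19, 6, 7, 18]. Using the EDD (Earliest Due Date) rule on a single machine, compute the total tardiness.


Sort by due date (EDD order): [(10, 6), (9, 7), (7, 17), (2, 18), (10, 19)]
Compute completion times and tardiness:
  Job 1: p=10, d=6, C=10, tardiness=max(0,10-6)=4
  Job 2: p=9, d=7, C=19, tardiness=max(0,19-7)=12
  Job 3: p=7, d=17, C=26, tardiness=max(0,26-17)=9
  Job 4: p=2, d=18, C=28, tardiness=max(0,28-18)=10
  Job 5: p=10, d=19, C=38, tardiness=max(0,38-19)=19
Total tardiness = 54

54


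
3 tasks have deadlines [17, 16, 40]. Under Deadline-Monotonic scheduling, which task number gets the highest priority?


Sort tasks by relative deadline (ascending):
  Task 2: deadline = 16
  Task 1: deadline = 17
  Task 3: deadline = 40
Priority order (highest first): [2, 1, 3]
Highest priority task = 2

2


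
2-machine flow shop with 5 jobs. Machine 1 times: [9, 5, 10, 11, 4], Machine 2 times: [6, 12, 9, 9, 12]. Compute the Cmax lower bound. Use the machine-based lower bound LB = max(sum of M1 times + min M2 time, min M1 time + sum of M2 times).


LB1 = sum(M1 times) + min(M2 times) = 39 + 6 = 45
LB2 = min(M1 times) + sum(M2 times) = 4 + 48 = 52
Lower bound = max(LB1, LB2) = max(45, 52) = 52

52


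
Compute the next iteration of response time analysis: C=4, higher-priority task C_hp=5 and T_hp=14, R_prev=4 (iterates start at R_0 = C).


R_next = C + ceil(R_prev / T_hp) * C_hp
ceil(4 / 14) = ceil(0.2857) = 1
Interference = 1 * 5 = 5
R_next = 4 + 5 = 9

9


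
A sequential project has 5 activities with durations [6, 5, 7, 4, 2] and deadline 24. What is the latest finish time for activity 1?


LF(activity 1) = deadline - sum of successor durations
Successors: activities 2 through 5 with durations [5, 7, 4, 2]
Sum of successor durations = 18
LF = 24 - 18 = 6

6


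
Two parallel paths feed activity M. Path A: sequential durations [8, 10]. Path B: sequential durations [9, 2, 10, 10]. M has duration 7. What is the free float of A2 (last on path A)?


ES(A2) = sum of predecessors on chain A = 8
EF(A2) = ES + duration = 8 + 10 = 18
Successor of A2 is M. ES(M) = max(sum(A), sum(B)) = max(18, 31) = 31
Free float = ES(successor) - EF(current) = 31 - 18 = 13

13


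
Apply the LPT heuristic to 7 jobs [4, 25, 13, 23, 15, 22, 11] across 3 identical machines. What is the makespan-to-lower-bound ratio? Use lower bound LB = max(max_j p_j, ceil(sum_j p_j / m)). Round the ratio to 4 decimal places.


LPT order: [25, 23, 22, 15, 13, 11, 4]
Machine loads after assignment: [40, 36, 37]
LPT makespan = 40
Lower bound = max(max_job, ceil(total/3)) = max(25, 38) = 38
Ratio = 40 / 38 = 1.0526

1.0526


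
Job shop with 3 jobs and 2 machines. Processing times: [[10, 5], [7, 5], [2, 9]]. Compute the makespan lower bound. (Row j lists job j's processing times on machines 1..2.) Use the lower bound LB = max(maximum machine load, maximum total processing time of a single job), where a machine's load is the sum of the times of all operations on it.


Machine loads:
  Machine 1: 10 + 7 + 2 = 19
  Machine 2: 5 + 5 + 9 = 19
Max machine load = 19
Job totals:
  Job 1: 15
  Job 2: 12
  Job 3: 11
Max job total = 15
Lower bound = max(19, 15) = 19

19


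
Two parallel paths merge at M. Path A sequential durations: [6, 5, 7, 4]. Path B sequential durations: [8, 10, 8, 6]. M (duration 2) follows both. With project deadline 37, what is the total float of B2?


Forward pass: ES(B2) = sum of predecessors on chain B = 8
EF = ES + duration = 8 + 10 = 18
Backward pass: LF(M) = deadline = 37; LS(M) = 37 - 2 = 35
LF(B2) = LS(M) - sum(successors on chain B) = 35 - 14 = 21
LS = LF - duration = 21 - 10 = 11
Total float = LS - ES = 11 - 8 = 3

3


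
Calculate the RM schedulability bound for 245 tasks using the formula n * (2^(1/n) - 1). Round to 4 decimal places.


Compute 2^(1/245) = 1.0028331781
Subtract 1: 1.0028331781 - 1 = 0.0028331781
Multiply by n: 245 * 0.0028331781 = 0.6941286345
Round to 4 dp: 0.6941

0.6941


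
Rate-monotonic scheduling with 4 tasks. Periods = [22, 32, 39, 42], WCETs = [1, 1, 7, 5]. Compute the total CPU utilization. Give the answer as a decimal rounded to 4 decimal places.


Compute individual utilizations (exact fractions):
  Task 1: C/T = 1/22 (approx. 0.0455)
  Task 2: C/T = 1/32 (approx. 0.0313)
  Task 3: C/T = 7/39 (approx. 0.1795)
  Task 4: C/T = 5/42 (approx. 0.119)
Total utilization U = 1/22 + 1/32 + 7/39 + 5/42 = 36059/96096
Rounded to 4 decimal places: U = 0.3752
RM (Liu & Layland) bound for 4 tasks = 0.756828; compare with U = 36059/96096 (approx. 0.375239)
U <= bound, so schedulable by RM sufficient condition.

0.3752


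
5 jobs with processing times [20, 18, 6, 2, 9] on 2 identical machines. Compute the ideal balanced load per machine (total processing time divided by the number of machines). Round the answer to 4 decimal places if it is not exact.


Total processing time = 20 + 18 + 6 + 2 + 9 = 55
Number of machines = 2
Ideal balanced load = 55 / 2 = 27.5

27.5


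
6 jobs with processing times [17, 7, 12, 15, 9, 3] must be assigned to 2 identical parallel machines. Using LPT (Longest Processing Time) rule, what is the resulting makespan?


Sort jobs in decreasing order (LPT): [17, 15, 12, 9, 7, 3]
Assign each job to the least loaded machine:
  Machine 1: jobs [17, 9, 7], load = 33
  Machine 2: jobs [15, 12, 3], load = 30
Makespan = max load = 33

33
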